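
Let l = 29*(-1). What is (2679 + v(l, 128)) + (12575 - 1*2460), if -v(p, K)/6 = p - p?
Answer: 12794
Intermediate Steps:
l = -29
v(p, K) = 0 (v(p, K) = -6*(p - p) = -6*0 = 0)
(2679 + v(l, 128)) + (12575 - 1*2460) = (2679 + 0) + (12575 - 1*2460) = 2679 + (12575 - 2460) = 2679 + 10115 = 12794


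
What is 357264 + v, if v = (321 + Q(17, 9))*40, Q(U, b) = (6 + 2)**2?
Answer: 372664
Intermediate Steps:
Q(U, b) = 64 (Q(U, b) = 8**2 = 64)
v = 15400 (v = (321 + 64)*40 = 385*40 = 15400)
357264 + v = 357264 + 15400 = 372664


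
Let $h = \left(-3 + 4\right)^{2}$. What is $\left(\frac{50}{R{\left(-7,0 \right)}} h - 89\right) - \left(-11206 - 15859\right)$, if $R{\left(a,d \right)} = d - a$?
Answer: $\frac{188882}{7} \approx 26983.0$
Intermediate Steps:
$h = 1$ ($h = 1^{2} = 1$)
$\left(\frac{50}{R{\left(-7,0 \right)}} h - 89\right) - \left(-11206 - 15859\right) = \left(\frac{50}{0 - -7} \cdot 1 - 89\right) - \left(-11206 - 15859\right) = \left(\frac{50}{0 + 7} \cdot 1 - 89\right) - \left(-11206 - 15859\right) = \left(\frac{50}{7} \cdot 1 - 89\right) - -27065 = \left(50 \cdot \frac{1}{7} \cdot 1 - 89\right) + 27065 = \left(\frac{50}{7} \cdot 1 - 89\right) + 27065 = \left(\frac{50}{7} - 89\right) + 27065 = - \frac{573}{7} + 27065 = \frac{188882}{7}$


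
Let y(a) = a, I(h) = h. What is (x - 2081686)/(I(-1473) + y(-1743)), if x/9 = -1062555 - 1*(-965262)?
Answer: 2957323/3216 ≈ 919.57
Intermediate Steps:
x = -875637 (x = 9*(-1062555 - 1*(-965262)) = 9*(-1062555 + 965262) = 9*(-97293) = -875637)
(x - 2081686)/(I(-1473) + y(-1743)) = (-875637 - 2081686)/(-1473 - 1743) = -2957323/(-3216) = -2957323*(-1/3216) = 2957323/3216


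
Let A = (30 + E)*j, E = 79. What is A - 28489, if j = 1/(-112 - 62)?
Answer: -4957195/174 ≈ -28490.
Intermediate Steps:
j = -1/174 (j = 1/(-174) = -1/174 ≈ -0.0057471)
A = -109/174 (A = (30 + 79)*(-1/174) = 109*(-1/174) = -109/174 ≈ -0.62644)
A - 28489 = -109/174 - 28489 = -4957195/174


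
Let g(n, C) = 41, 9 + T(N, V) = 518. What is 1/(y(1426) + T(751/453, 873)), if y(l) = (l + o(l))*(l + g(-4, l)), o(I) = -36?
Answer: 1/2039639 ≈ 4.9028e-7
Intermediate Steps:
T(N, V) = 509 (T(N, V) = -9 + 518 = 509)
y(l) = (-36 + l)*(41 + l) (y(l) = (l - 36)*(l + 41) = (-36 + l)*(41 + l))
1/(y(1426) + T(751/453, 873)) = 1/((-1476 + 1426**2 + 5*1426) + 509) = 1/((-1476 + 2033476 + 7130) + 509) = 1/(2039130 + 509) = 1/2039639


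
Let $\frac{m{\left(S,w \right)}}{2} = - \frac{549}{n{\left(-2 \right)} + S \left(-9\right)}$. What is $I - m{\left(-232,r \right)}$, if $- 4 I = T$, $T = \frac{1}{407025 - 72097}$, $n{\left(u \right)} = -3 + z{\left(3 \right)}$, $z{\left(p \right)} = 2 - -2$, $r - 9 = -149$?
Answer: $\frac{1471001687}{2798658368} \approx 0.52561$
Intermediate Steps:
$r = -140$ ($r = 9 - 149 = -140$)
$z{\left(p \right)} = 4$ ($z{\left(p \right)} = 2 + 2 = 4$)
$n{\left(u \right)} = 1$ ($n{\left(u \right)} = -3 + 4 = 1$)
$T = \frac{1}{334928} \approx 2.9857 \cdot 10^{-6}$
$m{\left(S,w \right)} = - \frac{1098}{1 - 9 S}$ ($m{\left(S,w \right)} = 2 \left(- \frac{549}{1 + S \left(-9\right)}\right) = 2 \left(- \frac{549}{1 - 9 S}\right) = - \frac{1098}{1 - 9 S}$)
$I = - \frac{1}{1339712}$ ($I = \left(- \frac{1}{4}\right) \frac{1}{334928} = - \frac{1}{1339712} \approx -7.4643 \cdot 10^{-7}$)
$I - m{\left(-232,r \right)} = - \frac{1}{1339712} - \frac{1098}{-1 + 9 \left(-232\right)} = - \frac{1}{1339712} - \frac{1098}{-1 - 2088} = - \frac{1}{1339712} - \frac{1098}{-2089} = - \frac{1}{1339712} - 1098 \left(- \frac{1}{2089}\right) = - \frac{1}{1339712} - - \frac{1098}{2089} = - \frac{1}{1339712} + \frac{1098}{2089} = \frac{1471001687}{2798658368}$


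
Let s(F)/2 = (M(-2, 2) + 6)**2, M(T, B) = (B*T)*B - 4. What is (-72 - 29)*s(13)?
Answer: -7272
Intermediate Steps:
M(T, B) = -4 + T*B**2 (M(T, B) = T*B**2 - 4 = -4 + T*B**2)
s(F) = 72 (s(F) = 2*((-4 - 2*2**2) + 6)**2 = 2*((-4 - 2*4) + 6)**2 = 2*((-4 - 8) + 6)**2 = 2*(-12 + 6)**2 = 2*(-6)**2 = 2*36 = 72)
(-72 - 29)*s(13) = (-72 - 29)*72 = -101*72 = -7272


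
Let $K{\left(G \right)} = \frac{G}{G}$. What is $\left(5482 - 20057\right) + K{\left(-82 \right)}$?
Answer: $-14574$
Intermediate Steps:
$K{\left(G \right)} = 1$
$\left(5482 - 20057\right) + K{\left(-82 \right)} = \left(5482 - 20057\right) + 1 = -14575 + 1 = -14574$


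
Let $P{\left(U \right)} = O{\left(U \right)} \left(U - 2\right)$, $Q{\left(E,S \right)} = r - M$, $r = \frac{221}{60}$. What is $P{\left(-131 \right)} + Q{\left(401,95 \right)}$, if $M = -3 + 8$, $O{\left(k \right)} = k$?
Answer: $\frac{1045301}{60} \approx 17422.0$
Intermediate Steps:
$r = \frac{221}{60}$ ($r = 221 \cdot \frac{1}{60} = \frac{221}{60} \approx 3.6833$)
$M = 5$
$Q{\left(E,S \right)} = - \frac{79}{60}$ ($Q{\left(E,S \right)} = \frac{221}{60} - 5 = - \frac{79}{60}$)
$P{\left(U \right)} = U \left(-2 + U\right)$ ($P{\left(U \right)} = U \left(U - 2\right) = U \left(-2 + U\right)$)
$P{\left(-131 \right)} + Q{\left(401,95 \right)} = - 131 \left(-2 - 131\right) - \frac{79}{60} = \left(-131\right) \left(-133\right) - \frac{79}{60} = 17423 - \frac{79}{60} = \frac{1045301}{60}$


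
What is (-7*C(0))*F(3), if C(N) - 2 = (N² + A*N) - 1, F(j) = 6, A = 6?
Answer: -42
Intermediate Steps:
C(N) = 1 + N² + 6*N (C(N) = 2 + ((N² + 6*N) - 1) = 2 + (-1 + N² + 6*N) = 1 + N² + 6*N)
(-7*C(0))*F(3) = -7*(1 + 0² + 6*0)*6 = -7*(1 + 0 + 0)*6 = -7*1*6 = -7*6 = -42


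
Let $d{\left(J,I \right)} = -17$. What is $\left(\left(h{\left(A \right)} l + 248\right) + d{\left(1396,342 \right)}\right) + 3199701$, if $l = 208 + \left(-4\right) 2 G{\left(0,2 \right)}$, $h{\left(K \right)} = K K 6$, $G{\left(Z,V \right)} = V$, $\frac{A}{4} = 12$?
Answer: $5854140$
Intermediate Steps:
$A = 48$ ($A = 4 \cdot 12 = 48$)
$h{\left(K \right)} = 6 K^{2}$ ($h{\left(K \right)} = K^{2} \cdot 6 = 6 K^{2}$)
$l = 192$ ($l = 208 + \left(-4\right) 2 \cdot 2 = 208 - 16 = 192$)
$\left(\left(h{\left(A \right)} l + 248\right) + d{\left(1396,342 \right)}\right) + 3199701 = \left(\left(6 \cdot 48^{2} \cdot 192 + 248\right) - 17\right) + 3199701 = \left(\left(6 \cdot 2304 \cdot 192 + 248\right) - 17\right) + 3199701 = \left(\left(13824 \cdot 192 + 248\right) - 17\right) + 3199701 = \left(\left(2654208 + 248\right) - 17\right) + 3199701 = \left(2654456 - 17\right) + 3199701 = 2654439 + 3199701 = 5854140$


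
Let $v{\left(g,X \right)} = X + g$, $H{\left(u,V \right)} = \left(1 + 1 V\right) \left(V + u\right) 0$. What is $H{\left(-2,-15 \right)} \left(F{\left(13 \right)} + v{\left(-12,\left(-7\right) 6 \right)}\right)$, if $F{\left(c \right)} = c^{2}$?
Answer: $0$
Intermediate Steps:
$H{\left(u,V \right)} = 0$ ($H{\left(u,V \right)} = \left(1 + V\right) \left(V + u\right) 0 = 0$)
$H{\left(-2,-15 \right)} \left(F{\left(13 \right)} + v{\left(-12,\left(-7\right) 6 \right)}\right) = 0 \left(13^{2} - 54\right) = 0 \left(169 - 54\right) = 0 \cdot 115 = 0$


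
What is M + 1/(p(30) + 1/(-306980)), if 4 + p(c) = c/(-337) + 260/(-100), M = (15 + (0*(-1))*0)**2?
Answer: 155595344665/691994653 ≈ 224.85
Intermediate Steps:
M = 225 (M = (15 + 0*0)**2 = (15 + 0)**2 = 15**2 = 225)
p(c) = -33/5 - c/337 (p(c) = -4 + (c/(-337) + 260/(-100)) = -4 + (c*(-1/337) + 260*(-1/100)) = -4 + (-c/337 - 13/5) = -4 + (-13/5 - c/337) = -33/5 - c/337)
M + 1/(p(30) + 1/(-306980)) = 225 + 1/((-33/5 - 1/337*30) + 1/(-306980)) = 225 + 1/((-33/5 - 30/337) - 1/306980) = 225 + 1/(-11271/1685 - 1/306980) = 225 + 1/(-691994653/103452260) = 225 - 103452260/691994653 = 155595344665/691994653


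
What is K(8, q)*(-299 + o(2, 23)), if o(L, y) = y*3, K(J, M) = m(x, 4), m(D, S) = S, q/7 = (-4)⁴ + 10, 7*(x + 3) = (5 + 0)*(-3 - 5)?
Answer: -920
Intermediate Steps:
x = -61/7 (x = -3 + ((5 + 0)*(-3 - 5))/7 = -3 + (5*(-8))/7 = -3 + (⅐)*(-40) = -3 - 40/7 = -61/7 ≈ -8.7143)
q = 1862 (q = 7*((-4)⁴ + 10) = 7*(256 + 10) = 7*266 = 1862)
K(J, M) = 4
o(L, y) = 3*y
K(8, q)*(-299 + o(2, 23)) = 4*(-299 + 3*23) = 4*(-299 + 69) = 4*(-230) = -920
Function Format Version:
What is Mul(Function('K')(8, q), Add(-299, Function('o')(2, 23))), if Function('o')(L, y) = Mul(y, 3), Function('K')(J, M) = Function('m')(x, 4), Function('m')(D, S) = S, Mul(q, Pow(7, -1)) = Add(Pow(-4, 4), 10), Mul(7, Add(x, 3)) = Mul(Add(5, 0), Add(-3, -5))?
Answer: -920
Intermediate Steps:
x = Rational(-61, 7) (x = Add(-3, Mul(Rational(1, 7), Mul(Add(5, 0), Add(-3, -5)))) = Add(-3, Mul(Rational(1, 7), Mul(5, -8))) = Add(-3, Mul(Rational(1, 7), -40)) = Add(-3, Rational(-40, 7)) = Rational(-61, 7) ≈ -8.7143)
q = 1862 (q = Mul(7, Add(Pow(-4, 4), 10)) = Mul(7, Add(256, 10)) = Mul(7, 266) = 1862)
Function('K')(J, M) = 4
Function('o')(L, y) = Mul(3, y)
Mul(Function('K')(8, q), Add(-299, Function('o')(2, 23))) = Mul(4, Add(-299, Mul(3, 23))) = Mul(4, Add(-299, 69)) = Mul(4, -230) = -920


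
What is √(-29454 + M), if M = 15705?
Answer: I*√13749 ≈ 117.26*I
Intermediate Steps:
√(-29454 + M) = √(-29454 + 15705) = √(-13749) = I*√13749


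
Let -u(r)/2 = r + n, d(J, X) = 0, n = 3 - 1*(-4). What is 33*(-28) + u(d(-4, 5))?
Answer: -938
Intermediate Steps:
n = 7 (n = 3 + 4 = 7)
u(r) = -14 - 2*r (u(r) = -2*(r + 7) = -2*(7 + r) = -14 - 2*r)
33*(-28) + u(d(-4, 5)) = 33*(-28) + (-14 - 2*0) = -924 + (-14 + 0) = -924 - 14 = -938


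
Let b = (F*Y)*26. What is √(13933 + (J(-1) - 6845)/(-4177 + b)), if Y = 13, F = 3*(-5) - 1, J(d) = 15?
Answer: √5689427451/639 ≈ 118.04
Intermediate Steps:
F = -16 (F = -15 - 1 = -16)
b = -5408 (b = -16*13*26 = -208*26 = -5408)
√(13933 + (J(-1) - 6845)/(-4177 + b)) = √(13933 + (15 - 6845)/(-4177 - 5408)) = √(13933 - 6830/(-9585)) = √(13933 - 6830*(-1/9585)) = √(13933 + 1366/1917) = √(26710927/1917) = √5689427451/639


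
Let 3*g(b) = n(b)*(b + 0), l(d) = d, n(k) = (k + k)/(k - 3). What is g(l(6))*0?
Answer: 0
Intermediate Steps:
n(k) = 2*k/(-3 + k) (n(k) = (2*k)/(-3 + k) = 2*k/(-3 + k))
g(b) = 2*b**2/(3*(-3 + b)) (g(b) = ((2*b/(-3 + b))*(b + 0))/3 = ((2*b/(-3 + b))*b)/3 = (2*b**2/(-3 + b))/3 = 2*b**2/(3*(-3 + b)))
g(l(6))*0 = ((2/3)*6**2/(-3 + 6))*0 = ((2/3)*36/3)*0 = ((2/3)*36*(1/3))*0 = 8*0 = 0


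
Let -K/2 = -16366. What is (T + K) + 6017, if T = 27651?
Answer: 66400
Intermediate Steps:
K = 32732 (K = -2*(-16366) = 32732)
(T + K) + 6017 = (27651 + 32732) + 6017 = 60383 + 6017 = 66400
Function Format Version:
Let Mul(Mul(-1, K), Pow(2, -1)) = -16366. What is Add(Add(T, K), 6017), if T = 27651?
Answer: 66400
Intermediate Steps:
K = 32732 (K = Mul(-2, -16366) = 32732)
Add(Add(T, K), 6017) = Add(Add(27651, 32732), 6017) = Add(60383, 6017) = 66400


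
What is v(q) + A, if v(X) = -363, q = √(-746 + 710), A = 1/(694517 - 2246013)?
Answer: -563193049/1551496 ≈ -363.00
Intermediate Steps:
A = -1/1551496 (A = 1/(-1551496) = -1/1551496 ≈ -6.4454e-7)
q = 6*I (q = √(-36) = 6*I ≈ 6.0*I)
v(q) + A = -363 - 1/1551496 = -563193049/1551496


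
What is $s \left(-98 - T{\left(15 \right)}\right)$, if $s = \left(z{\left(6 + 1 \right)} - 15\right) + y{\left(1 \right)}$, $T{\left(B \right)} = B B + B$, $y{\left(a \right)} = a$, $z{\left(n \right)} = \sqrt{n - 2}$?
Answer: $4732 - 338 \sqrt{5} \approx 3976.2$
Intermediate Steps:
$z{\left(n \right)} = \sqrt{-2 + n}$
$T{\left(B \right)} = B + B^{2}$ ($T{\left(B \right)} = B^{2} + B = B + B^{2}$)
$s = -14 + \sqrt{5}$ ($s = \left(\sqrt{-2 + \left(6 + 1\right)} - 15\right) + 1 = \left(\sqrt{-2 + 7} - 15\right) + 1 = \left(\sqrt{5} - 15\right) + 1 = \left(-15 + \sqrt{5}\right) + 1 = -14 + \sqrt{5} \approx -11.764$)
$s \left(-98 - T{\left(15 \right)}\right) = \left(-14 + \sqrt{5}\right) \left(-98 - 15 \left(1 + 15\right)\right) = \left(-14 + \sqrt{5}\right) \left(-98 - 15 \cdot 16\right) = \left(-14 + \sqrt{5}\right) \left(-98 - 240\right) = \left(-14 + \sqrt{5}\right) \left(-338\right) = 4732 - 338 \sqrt{5}$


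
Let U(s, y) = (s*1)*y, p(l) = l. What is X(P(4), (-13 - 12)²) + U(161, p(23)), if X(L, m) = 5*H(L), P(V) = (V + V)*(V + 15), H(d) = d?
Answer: 4463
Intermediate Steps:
U(s, y) = s*y
P(V) = 2*V*(15 + V) (P(V) = (2*V)*(15 + V) = 2*V*(15 + V))
X(L, m) = 5*L
X(P(4), (-13 - 12)²) + U(161, p(23)) = 5*(2*4*(15 + 4)) + 161*23 = 5*(2*4*19) + 3703 = 5*152 + 3703 = 760 + 3703 = 4463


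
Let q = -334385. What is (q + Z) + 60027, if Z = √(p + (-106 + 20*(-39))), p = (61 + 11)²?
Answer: -274358 + √4298 ≈ -2.7429e+5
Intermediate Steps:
p = 5184 (p = 72² = 5184)
Z = √4298 (Z = √(5184 + (-106 + 20*(-39))) = √(5184 + (-106 - 780)) = √(5184 - 886) = √4298 ≈ 65.559)
(q + Z) + 60027 = (-334385 + √4298) + 60027 = -274358 + √4298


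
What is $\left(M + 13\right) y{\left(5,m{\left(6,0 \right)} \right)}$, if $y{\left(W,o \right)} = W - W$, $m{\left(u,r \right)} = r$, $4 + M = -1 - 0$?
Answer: $0$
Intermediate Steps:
$M = -5$ ($M = -4 - 1 = -5$)
$y{\left(W,o \right)} = 0$
$\left(M + 13\right) y{\left(5,m{\left(6,0 \right)} \right)} = \left(-5 + 13\right) 0 = 8 \cdot 0 = 0$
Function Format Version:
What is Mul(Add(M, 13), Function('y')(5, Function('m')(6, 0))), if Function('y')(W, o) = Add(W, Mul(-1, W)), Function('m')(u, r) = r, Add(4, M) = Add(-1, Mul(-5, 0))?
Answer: 0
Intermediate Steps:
M = -5 (M = Add(-4, Add(-1, Mul(-5, 0))) = Add(-4, Add(-1, 0)) = Add(-4, -1) = -5)
Function('y')(W, o) = 0
Mul(Add(M, 13), Function('y')(5, Function('m')(6, 0))) = Mul(Add(-5, 13), 0) = Mul(8, 0) = 0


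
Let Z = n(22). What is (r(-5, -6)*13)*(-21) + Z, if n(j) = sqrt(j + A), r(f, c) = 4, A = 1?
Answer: -1092 + sqrt(23) ≈ -1087.2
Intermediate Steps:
n(j) = sqrt(1 + j) (n(j) = sqrt(j + 1) = sqrt(1 + j))
Z = sqrt(23) (Z = sqrt(1 + 22) = sqrt(23) ≈ 4.7958)
(r(-5, -6)*13)*(-21) + Z = (4*13)*(-21) + sqrt(23) = 52*(-21) + sqrt(23) = -1092 + sqrt(23)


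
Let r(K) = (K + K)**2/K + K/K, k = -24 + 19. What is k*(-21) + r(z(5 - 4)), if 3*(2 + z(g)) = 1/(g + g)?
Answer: 296/3 ≈ 98.667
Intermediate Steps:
z(g) = -2 + 1/(6*g) (z(g) = -2 + 1/(3*(g + g)) = -2 + 1/(3*((2*g))) = -2 + (1/(2*g))/3 = -2 + 1/(6*g))
k = -5
r(K) = 1 + 4*K (r(K) = (2*K)**2/K + 1 = (4*K**2)/K + 1 = 4*K + 1 = 1 + 4*K)
k*(-21) + r(z(5 - 4)) = -5*(-21) + (1 + 4*(-2 + 1/(6*(5 - 4)))) = 105 + (1 + 4*(-2 + (1/6)/1)) = 105 + (1 + 4*(-2 + (1/6)*1)) = 105 + (1 + 4*(-2 + 1/6)) = 105 + (1 + 4*(-11/6)) = 105 + (1 - 22/3) = 105 - 19/3 = 296/3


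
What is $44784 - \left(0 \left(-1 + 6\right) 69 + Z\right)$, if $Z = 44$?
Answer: $44740$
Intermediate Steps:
$44784 - \left(0 \left(-1 + 6\right) 69 + Z\right) = 44784 - \left(0 \left(-1 + 6\right) 69 + 44\right) = 44784 - \left(0 \cdot 5 \cdot 69 + 44\right) = 44784 - \left(0 \cdot 69 + 44\right) = 44784 - \left(0 + 44\right) = 44784 - 44 = 44740$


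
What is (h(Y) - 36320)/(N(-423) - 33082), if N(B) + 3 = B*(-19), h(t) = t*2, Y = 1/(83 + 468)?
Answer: 10006159/6900724 ≈ 1.4500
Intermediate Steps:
Y = 1/551 ≈ 0.0018149
h(t) = 2*t
N(B) = -3 - 19*B (N(B) = -3 + B*(-19) = -3 - 19*B)
(h(Y) - 36320)/(N(-423) - 33082) = (2*(1/551) - 36320)/((-3 - 19*(-423)) - 33082) = (2/551 - 36320)/((-3 + 8037) - 33082) = -20012318/(551*(8034 - 33082)) = -20012318/551/(-25048) = -20012318/551*(-1/25048) = 10006159/6900724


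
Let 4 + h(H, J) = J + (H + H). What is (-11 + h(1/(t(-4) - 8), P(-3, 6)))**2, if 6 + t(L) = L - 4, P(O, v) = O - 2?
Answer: 48841/121 ≈ 403.64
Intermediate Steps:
P(O, v) = -2 + O
t(L) = -10 + L (t(L) = -6 + (L - 4) = -6 + (-4 + L) = -10 + L)
h(H, J) = -4 + J + 2*H (h(H, J) = -4 + (J + (H + H)) = -4 + (J + 2*H) = -4 + J + 2*H)
(-11 + h(1/(t(-4) - 8), P(-3, 6)))**2 = (-11 + (-4 + (-2 - 3) + 2/((-10 - 4) - 8)))**2 = (-11 + (-4 - 5 + 2/(-14 - 8)))**2 = (-11 + (-4 - 5 + 2/(-22)))**2 = (-11 + (-4 - 5 + 2*(-1/22)))**2 = (-11 + (-4 - 5 - 1/11))**2 = (-11 - 100/11)**2 = (-221/11)**2 = 48841/121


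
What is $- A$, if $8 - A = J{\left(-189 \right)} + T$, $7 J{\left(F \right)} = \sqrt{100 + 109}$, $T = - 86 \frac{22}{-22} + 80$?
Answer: $158 + \frac{\sqrt{209}}{7} \approx 160.07$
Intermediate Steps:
$T = 166$ ($T = - 86 \cdot 22 \left(- \frac{1}{22}\right) + 80 = \left(-86\right) \left(-1\right) + 80 = 86 + 80 = 166$)
$J{\left(F \right)} = \frac{\sqrt{209}}{7}$ ($J{\left(F \right)} = \frac{\sqrt{100 + 109}}{7} = \frac{\sqrt{209}}{7}$)
$A = -158 - \frac{\sqrt{209}}{7}$ ($A = 8 - \left(\frac{\sqrt{209}}{7} + 166\right) = 8 - \left(166 + \frac{\sqrt{209}}{7}\right) = -158 - \frac{\sqrt{209}}{7} \approx -160.07$)
$- A = - (-158 - \frac{\sqrt{209}}{7}) = 158 + \frac{\sqrt{209}}{7}$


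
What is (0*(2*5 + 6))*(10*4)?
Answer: 0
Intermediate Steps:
(0*(2*5 + 6))*(10*4) = (0*(10 + 6))*40 = (0*16)*40 = 0*40 = 0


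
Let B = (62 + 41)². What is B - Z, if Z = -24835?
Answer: 35444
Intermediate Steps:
B = 10609 (B = 103² = 10609)
B - Z = 10609 - 1*(-24835) = 10609 + 24835 = 35444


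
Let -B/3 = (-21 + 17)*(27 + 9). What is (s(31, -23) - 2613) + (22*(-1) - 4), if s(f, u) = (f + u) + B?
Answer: -2199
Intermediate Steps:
B = 432 (B = -3*(-21 + 17)*(27 + 9) = -(-12)*36 = -3*(-144) = 432)
s(f, u) = 432 + f + u (s(f, u) = (f + u) + 432 = 432 + f + u)
(s(31, -23) - 2613) + (22*(-1) - 4) = ((432 + 31 - 23) - 2613) + (22*(-1) - 4) = (440 - 2613) + (-22 - 4) = -2173 - 26 = -2199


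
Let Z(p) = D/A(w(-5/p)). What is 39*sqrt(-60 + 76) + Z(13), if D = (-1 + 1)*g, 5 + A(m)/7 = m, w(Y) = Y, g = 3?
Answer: 156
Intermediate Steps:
A(m) = -35 + 7*m
D = 0 (D = (-1 + 1)*3 = 0*3 = 0)
Z(p) = 0 (Z(p) = 0/(-35 + 7*(-5/p)) = 0/(-35 - 35/p) = 0)
39*sqrt(-60 + 76) + Z(13) = 39*sqrt(-60 + 76) + 0 = 39*sqrt(16) + 0 = 39*4 + 0 = 156 + 0 = 156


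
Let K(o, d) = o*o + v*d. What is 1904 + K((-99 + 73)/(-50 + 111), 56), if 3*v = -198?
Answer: -6667356/3721 ≈ -1791.8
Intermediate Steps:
v = -66 (v = (⅓)*(-198) = -66)
K(o, d) = o² - 66*d (K(o, d) = o*o - 66*d = o² - 66*d)
1904 + K((-99 + 73)/(-50 + 111), 56) = 1904 + (((-99 + 73)/(-50 + 111))² - 66*56) = 1904 + ((-26/61)² - 3696) = 1904 + (676/3721 - 3696) = 1904 - 13752140/3721 = -6667356/3721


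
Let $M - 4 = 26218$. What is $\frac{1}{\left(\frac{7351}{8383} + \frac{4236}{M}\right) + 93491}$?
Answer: $\frac{109909513}{10275664414038} \approx 1.0696 \cdot 10^{-5}$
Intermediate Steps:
$M = 26222$ ($M = 4 + 26218 = 26222$)
$\frac{1}{\left(\frac{7351}{8383} + \frac{4236}{M}\right) + 93491} = \frac{1}{\left(\frac{7351}{8383} + \frac{4236}{26222}\right) + 93491} = \frac{1}{\left(7351 \cdot \frac{1}{8383} + 4236 \cdot \frac{1}{26222}\right) + 93491} = \frac{1}{\left(\frac{7351}{8383} + \frac{2118}{13111}\right) + 93491} = \frac{1}{\frac{114134155}{109909513} + 93491} = \frac{1}{\frac{10275664414038}{109909513}} = \frac{109909513}{10275664414038}$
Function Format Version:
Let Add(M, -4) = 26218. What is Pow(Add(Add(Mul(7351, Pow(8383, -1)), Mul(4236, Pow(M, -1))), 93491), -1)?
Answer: Rational(109909513, 10275664414038) ≈ 1.0696e-5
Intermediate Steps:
M = 26222 (M = Add(4, 26218) = 26222)
Pow(Add(Add(Mul(7351, Pow(8383, -1)), Mul(4236, Pow(M, -1))), 93491), -1) = Pow(Add(Add(Mul(7351, Pow(8383, -1)), Mul(4236, Pow(26222, -1))), 93491), -1) = Pow(Add(Add(Mul(7351, Rational(1, 8383)), Mul(4236, Rational(1, 26222))), 93491), -1) = Pow(Add(Add(Rational(7351, 8383), Rational(2118, 13111)), 93491), -1) = Pow(Add(Rational(114134155, 109909513), 93491), -1) = Pow(Rational(10275664414038, 109909513), -1) = Rational(109909513, 10275664414038)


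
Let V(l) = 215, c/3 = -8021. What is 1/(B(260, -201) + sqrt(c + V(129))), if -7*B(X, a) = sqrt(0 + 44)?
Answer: -7/(2*sqrt(11) - 14*I*sqrt(5962)) ≈ -3.9734e-5 - 0.0064753*I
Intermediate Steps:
c = -24063 (c = 3*(-8021) = -24063)
B(X, a) = -2*sqrt(11)/7 (B(X, a) = -sqrt(0 + 44)/7 = -2*sqrt(11)/7)
1/(B(260, -201) + sqrt(c + V(129))) = 1/(-2*sqrt(11)/7 + sqrt(-24063 + 215)) = 1/(-2*sqrt(11)/7 + sqrt(-23848)) = 1/(-2*sqrt(11)/7 + 2*I*sqrt(5962))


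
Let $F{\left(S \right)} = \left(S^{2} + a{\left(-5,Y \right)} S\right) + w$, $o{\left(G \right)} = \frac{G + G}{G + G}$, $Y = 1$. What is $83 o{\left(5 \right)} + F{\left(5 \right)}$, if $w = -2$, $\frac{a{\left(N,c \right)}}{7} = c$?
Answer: $141$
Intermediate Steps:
$a{\left(N,c \right)} = 7 c$
$o{\left(G \right)} = 1$ ($o{\left(G \right)} = \frac{2 G}{2 G} = 2 G \frac{1}{2 G} = 1$)
$F{\left(S \right)} = -2 + S^{2} + 7 S$ ($F{\left(S \right)} = \left(S^{2} + 7 \cdot 1 S\right) - 2 = \left(S^{2} + 7 S\right) - 2 = -2 + S^{2} + 7 S$)
$83 o{\left(5 \right)} + F{\left(5 \right)} = 83 \cdot 1 + \left(-2 + 5^{2} + 7 \cdot 5\right) = 83 + \left(-2 + 25 + 35\right) = 83 + 58 = 141$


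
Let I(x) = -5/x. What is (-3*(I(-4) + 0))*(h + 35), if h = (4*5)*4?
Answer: -1725/4 ≈ -431.25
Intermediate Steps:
h = 80 (h = 20*4 = 80)
(-3*(I(-4) + 0))*(h + 35) = (-3*(-5/(-4) + 0))*(80 + 35) = -3*(-5*(-1/4) + 0)*115 = -3*(5/4 + 0)*115 = -3*5/4*115 = -15/4*115 = -1725/4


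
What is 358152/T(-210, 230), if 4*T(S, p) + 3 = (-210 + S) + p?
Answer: -1432608/193 ≈ -7422.8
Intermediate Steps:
T(S, p) = -213/4 + S/4 + p/4 (T(S, p) = -3/4 + ((-210 + S) + p)/4 = -3/4 + (-210 + S + p)/4 = -3/4 + (-105/2 + S/4 + p/4) = -213/4 + S/4 + p/4)
358152/T(-210, 230) = 358152/(-213/4 + (1/4)*(-210) + (1/4)*230) = 358152/(-213/4 - 105/2 + 115/2) = 358152/(-193/4) = 358152*(-4/193) = -1432608/193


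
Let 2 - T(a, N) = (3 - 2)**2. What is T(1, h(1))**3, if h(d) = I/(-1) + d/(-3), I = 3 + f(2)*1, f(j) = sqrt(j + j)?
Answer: 1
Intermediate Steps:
f(j) = sqrt(2)*sqrt(j) (f(j) = sqrt(2*j) = sqrt(2)*sqrt(j))
I = 5 (I = 3 + (sqrt(2)*sqrt(2))*1 = 3 + 2*1 = 3 + 2 = 5)
h(d) = -5 - d/3 (h(d) = 5/(-1) + d/(-3) = 5*(-1) + d*(-1/3) = -5 - d/3)
T(a, N) = 1 (T(a, N) = 2 - (3 - 2)**2 = 2 - 1*1**2 = 2 - 1*1 = 2 - 1 = 1)
T(1, h(1))**3 = 1**3 = 1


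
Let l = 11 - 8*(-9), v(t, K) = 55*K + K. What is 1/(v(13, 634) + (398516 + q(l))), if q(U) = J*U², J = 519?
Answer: 1/4009411 ≈ 2.4941e-7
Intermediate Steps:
v(t, K) = 56*K
l = 83 (l = 11 + 72 = 83)
q(U) = 519*U²
1/(v(13, 634) + (398516 + q(l))) = 1/(56*634 + (398516 + 519*83²)) = 1/(35504 + (398516 + 519*6889)) = 1/(35504 + (398516 + 3575391)) = 1/(35504 + 3973907) = 1/4009411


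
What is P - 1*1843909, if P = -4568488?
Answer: -6412397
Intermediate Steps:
P - 1*1843909 = -4568488 - 1*1843909 = -4568488 - 1843909 = -6412397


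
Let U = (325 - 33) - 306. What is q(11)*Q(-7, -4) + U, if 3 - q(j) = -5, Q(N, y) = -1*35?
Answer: -294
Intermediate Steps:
Q(N, y) = -35
q(j) = 8 (q(j) = 3 - 1*(-5) = 3 + 5 = 8)
U = -14 (U = 292 - 306 = -14)
q(11)*Q(-7, -4) + U = 8*(-35) - 14 = -280 - 14 = -294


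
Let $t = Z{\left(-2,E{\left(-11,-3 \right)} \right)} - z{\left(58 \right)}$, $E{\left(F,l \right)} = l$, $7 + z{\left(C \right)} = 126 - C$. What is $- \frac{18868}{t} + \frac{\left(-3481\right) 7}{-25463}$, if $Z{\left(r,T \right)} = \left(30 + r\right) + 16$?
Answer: $\frac{480850123}{432871} \approx 1110.8$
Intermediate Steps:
$z{\left(C \right)} = 119 - C$ ($z{\left(C \right)} = -7 - \left(-126 + C\right) = 119 - C$)
$Z{\left(r,T \right)} = 46 + r$
$t = -17$ ($t = \left(46 - 2\right) - \left(119 - 58\right) = 44 - \left(119 - 58\right) = 44 - 61 = -17$)
$- \frac{18868}{t} + \frac{\left(-3481\right) 7}{-25463} = - \frac{18868}{-17} + \frac{\left(-3481\right) 7}{-25463} = \left(-18868\right) \left(- \frac{1}{17}\right) - - \frac{24367}{25463} = \frac{18868}{17} + \frac{24367}{25463} = \frac{480850123}{432871}$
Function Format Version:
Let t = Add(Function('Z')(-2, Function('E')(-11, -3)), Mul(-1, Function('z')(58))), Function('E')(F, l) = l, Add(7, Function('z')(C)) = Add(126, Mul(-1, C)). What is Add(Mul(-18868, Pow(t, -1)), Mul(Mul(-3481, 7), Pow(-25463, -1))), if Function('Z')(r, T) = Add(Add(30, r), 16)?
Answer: Rational(480850123, 432871) ≈ 1110.8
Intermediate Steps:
Function('z')(C) = Add(119, Mul(-1, C)) (Function('z')(C) = Add(-7, Add(126, Mul(-1, C))) = Add(119, Mul(-1, C)))
Function('Z')(r, T) = Add(46, r)
t = -17 (t = Add(Add(46, -2), Mul(-1, Add(119, Mul(-1, 58)))) = Add(44, Mul(-1, Add(119, -58))) = Add(44, Mul(-1, 61)) = Add(44, -61) = -17)
Add(Mul(-18868, Pow(t, -1)), Mul(Mul(-3481, 7), Pow(-25463, -1))) = Add(Mul(-18868, Pow(-17, -1)), Mul(Mul(-3481, 7), Pow(-25463, -1))) = Add(Mul(-18868, Rational(-1, 17)), Mul(-24367, Rational(-1, 25463))) = Add(Rational(18868, 17), Rational(24367, 25463)) = Rational(480850123, 432871)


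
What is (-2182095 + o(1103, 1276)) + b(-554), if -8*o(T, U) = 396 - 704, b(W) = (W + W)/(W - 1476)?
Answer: -4429573587/2030 ≈ -2.1821e+6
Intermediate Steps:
b(W) = 2*W/(-1476 + W) (b(W) = (2*W)/(-1476 + W) = 2*W/(-1476 + W))
o(T, U) = 77/2 (o(T, U) = -(396 - 704)/8 = -⅛*(-308) = 77/2)
(-2182095 + o(1103, 1276)) + b(-554) = (-2182095 + 77/2) + 2*(-554)/(-1476 - 554) = -4364113/2 + 2*(-554)/(-2030) = -4364113/2 + 2*(-554)*(-1/2030) = -4364113/2 + 554/1015 = -4429573587/2030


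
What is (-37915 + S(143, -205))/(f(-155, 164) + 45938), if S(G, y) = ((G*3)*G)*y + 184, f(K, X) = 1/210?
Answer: -2648911860/9646981 ≈ -274.58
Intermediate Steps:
f(K, X) = 1/210
S(G, y) = 184 + 3*y*G² (S(G, y) = ((3*G)*G)*y + 184 = (3*G²)*y + 184 = 3*y*G² + 184 = 184 + 3*y*G²)
(-37915 + S(143, -205))/(f(-155, 164) + 45938) = (-37915 + (184 + 3*(-205)*143²))/(1/210 + 45938) = (-37915 + (184 + 3*(-205)*20449))/(9646981/210) = (-37915 + (184 - 12576135))*(210/9646981) = (-37915 - 12575951)*(210/9646981) = -12613866*210/9646981 = -2648911860/9646981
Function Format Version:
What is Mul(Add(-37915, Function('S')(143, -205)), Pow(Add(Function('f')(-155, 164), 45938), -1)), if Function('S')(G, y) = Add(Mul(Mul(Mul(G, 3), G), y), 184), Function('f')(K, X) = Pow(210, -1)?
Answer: Rational(-2648911860, 9646981) ≈ -274.58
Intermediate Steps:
Function('f')(K, X) = Rational(1, 210)
Function('S')(G, y) = Add(184, Mul(3, y, Pow(G, 2))) (Function('S')(G, y) = Add(Mul(Mul(Mul(3, G), G), y), 184) = Add(Mul(Mul(3, Pow(G, 2)), y), 184) = Add(Mul(3, y, Pow(G, 2)), 184) = Add(184, Mul(3, y, Pow(G, 2))))
Mul(Add(-37915, Function('S')(143, -205)), Pow(Add(Function('f')(-155, 164), 45938), -1)) = Mul(Add(-37915, Add(184, Mul(3, -205, Pow(143, 2)))), Pow(Add(Rational(1, 210), 45938), -1)) = Mul(Add(-37915, Add(184, Mul(3, -205, 20449))), Pow(Rational(9646981, 210), -1)) = Mul(Add(-37915, Add(184, -12576135)), Rational(210, 9646981)) = Mul(Add(-37915, -12575951), Rational(210, 9646981)) = Mul(-12613866, Rational(210, 9646981)) = Rational(-2648911860, 9646981)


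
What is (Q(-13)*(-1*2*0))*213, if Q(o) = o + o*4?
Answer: 0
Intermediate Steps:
Q(o) = 5*o (Q(o) = o + 4*o = 5*o)
(Q(-13)*(-1*2*0))*213 = ((5*(-13))*(-1*2*0))*213 = -(-130)*0*213 = -65*0*213 = 0*213 = 0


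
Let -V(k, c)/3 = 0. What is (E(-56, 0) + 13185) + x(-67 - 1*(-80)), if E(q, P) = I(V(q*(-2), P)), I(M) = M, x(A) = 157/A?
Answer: 171562/13 ≈ 13197.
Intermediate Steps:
V(k, c) = 0 (V(k, c) = -3*0 = 0)
E(q, P) = 0
(E(-56, 0) + 13185) + x(-67 - 1*(-80)) = (0 + 13185) + 157/(-67 - 1*(-80)) = 13185 + 157/(-67 + 80) = 13185 + 157/13 = 171562/13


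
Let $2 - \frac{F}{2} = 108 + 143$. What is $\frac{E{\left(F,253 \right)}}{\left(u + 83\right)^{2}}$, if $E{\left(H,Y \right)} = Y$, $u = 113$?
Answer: $\frac{253}{38416} \approx 0.0065858$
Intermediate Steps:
$F = -498$ ($F = 4 - 2 \left(108 + 143\right) = 4 - 502 = -498$)
$\frac{E{\left(F,253 \right)}}{\left(u + 83\right)^{2}} = \frac{253}{\left(113 + 83\right)^{2}} = \frac{253}{196^{2}} = \frac{253}{38416}$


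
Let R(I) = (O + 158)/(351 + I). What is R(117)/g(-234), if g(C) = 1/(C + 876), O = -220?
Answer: -3317/39 ≈ -85.051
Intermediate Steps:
g(C) = 1/(876 + C)
R(I) = -62/(351 + I) (R(I) = (-220 + 158)/(351 + I) = -62/(351 + I))
R(117)/g(-234) = (-62/(351 + 117))/(1/(876 - 234)) = (-62/468)/(1/642) = (-62*1/468)/(1/642) = -31/234*642 = -3317/39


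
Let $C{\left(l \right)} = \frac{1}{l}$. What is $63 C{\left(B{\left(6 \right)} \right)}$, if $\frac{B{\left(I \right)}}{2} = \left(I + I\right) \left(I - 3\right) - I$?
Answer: $\frac{21}{20} \approx 1.05$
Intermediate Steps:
$B{\left(I \right)} = - 2 I + 4 I \left(-3 + I\right)$ ($B{\left(I \right)} = 2 \left(\left(I + I\right) \left(I - 3\right) - I\right) = 2 \left(2 I \left(-3 + I\right) - I\right) = 2 \left(- I + 2 I \left(-3 + I\right)\right) = - 2 I + 4 I \left(-3 + I\right)$)
$63 C{\left(B{\left(6 \right)} \right)} = \frac{63}{2 \cdot 6 \left(-7 + 2 \cdot 6\right)} = \frac{63}{2 \cdot 6 \left(-7 + 12\right)} = \frac{63}{2 \cdot 6 \cdot 5} = \frac{63}{60} = 63 \cdot \frac{1}{60} = \frac{21}{20}$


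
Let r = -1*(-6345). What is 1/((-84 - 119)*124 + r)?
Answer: -1/18827 ≈ -5.3115e-5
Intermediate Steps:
r = 6345
1/((-84 - 119)*124 + r) = 1/((-84 - 119)*124 + 6345) = 1/(-203*124 + 6345) = 1/(-25172 + 6345) = 1/(-18827) = -1/18827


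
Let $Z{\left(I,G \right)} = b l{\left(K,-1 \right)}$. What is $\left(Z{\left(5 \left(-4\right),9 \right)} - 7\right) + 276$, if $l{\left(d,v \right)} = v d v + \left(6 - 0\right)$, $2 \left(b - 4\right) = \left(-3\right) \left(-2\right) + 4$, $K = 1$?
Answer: $332$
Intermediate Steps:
$b = 9$ ($b = 4 + \frac{\left(-3\right) \left(-2\right) + 4}{2} = 4 + \frac{6 + 4}{2} = 4 + \frac{1}{2} \cdot 10 = 4 + 5 = 9$)
$l{\left(d,v \right)} = 6 + d v^{2}$ ($l{\left(d,v \right)} = d v v + \left(6 + 0\right) = d v^{2} + 6 = 6 + d v^{2}$)
$Z{\left(I,G \right)} = 63$ ($Z{\left(I,G \right)} = 9 \left(6 + 1 \left(-1\right)^{2}\right) = 9 \left(6 + 1 \cdot 1\right) = 9 \left(6 + 1\right) = 9 \cdot 7 = 63$)
$\left(Z{\left(5 \left(-4\right),9 \right)} - 7\right) + 276 = \left(63 - 7\right) + 276 = 56 + 276 = 332$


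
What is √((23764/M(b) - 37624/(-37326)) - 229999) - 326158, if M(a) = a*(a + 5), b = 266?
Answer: -326158 + 37*I*√76019454634808600349/672670509 ≈ -3.2616e+5 + 479.58*I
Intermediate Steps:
M(a) = a*(5 + a)
√((23764/M(b) - 37624/(-37326)) - 229999) - 326158 = √((23764/((266*(5 + 266))) - 37624/(-37326)) - 229999) - 326158 = √((23764/((266*271)) - 37624*(-1/37326)) - 229999) - 326158 = √((23764/72086 + 18812/18663) - 229999) - 326158 = √((23764*(1/72086) + 18812/18663) - 229999) - 326158 = √((11882/36043 + 18812/18663) - 229999) - 326158 = √(899794682/672670509 - 229999) - 326158 = √(-154712644604809/672670509) - 326158 = 37*I*√76019454634808600349/672670509 - 326158 = -326158 + 37*I*√76019454634808600349/672670509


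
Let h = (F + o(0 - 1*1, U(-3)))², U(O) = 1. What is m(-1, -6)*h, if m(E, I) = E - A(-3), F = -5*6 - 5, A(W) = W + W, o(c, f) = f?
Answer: 5780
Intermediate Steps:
A(W) = 2*W
F = -35 (F = -30 - 5 = -35)
m(E, I) = 6 + E (m(E, I) = E - 2*(-3) = E - 1*(-6) = E + 6 = 6 + E)
h = 1156 (h = (-35 + 1)² = (-34)² = 1156)
m(-1, -6)*h = (6 - 1)*1156 = 5*1156 = 5780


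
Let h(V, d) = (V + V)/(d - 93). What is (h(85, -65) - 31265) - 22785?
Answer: -4270035/79 ≈ -54051.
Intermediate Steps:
h(V, d) = 2*V/(-93 + d) (h(V, d) = (2*V)/(-93 + d) = 2*V/(-93 + d))
(h(85, -65) - 31265) - 22785 = (2*85/(-93 - 65) - 31265) - 22785 = (2*85/(-158) - 31265) - 22785 = (2*85*(-1/158) - 31265) - 22785 = (-85/79 - 31265) - 22785 = -2470020/79 - 22785 = -4270035/79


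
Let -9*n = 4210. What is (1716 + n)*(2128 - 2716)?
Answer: -2201864/3 ≈ -7.3396e+5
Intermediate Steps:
n = -4210/9 (n = -⅑*4210 = -4210/9 ≈ -467.78)
(1716 + n)*(2128 - 2716) = (1716 - 4210/9)*(2128 - 2716) = (11234/9)*(-588) = -2201864/3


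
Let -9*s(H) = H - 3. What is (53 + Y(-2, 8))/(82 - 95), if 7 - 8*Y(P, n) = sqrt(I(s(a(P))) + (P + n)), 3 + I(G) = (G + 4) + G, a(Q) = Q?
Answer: -431/104 + sqrt(73)/312 ≈ -4.1168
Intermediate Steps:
s(H) = 1/3 - H/9 (s(H) = -(H - 3)/9 = -(-3 + H)/9 = 1/3 - H/9)
I(G) = 1 + 2*G (I(G) = -3 + ((G + 4) + G) = -3 + ((4 + G) + G) = -3 + (4 + 2*G) = 1 + 2*G)
Y(P, n) = 7/8 - sqrt(5/3 + n + 7*P/9)/8 (Y(P, n) = 7/8 - sqrt((1 + 2*(1/3 - P/9)) + (P + n))/8 = 7/8 - sqrt((1 + (2/3 - 2*P/9)) + (P + n))/8 = 7/8 - sqrt((5/3 - 2*P/9) + (P + n))/8 = 7/8 - sqrt(5/3 + n + 7*P/9)/8)
(53 + Y(-2, 8))/(82 - 95) = (53 + (7/8 - sqrt(15 + 7*(-2) + 9*8)/24))/(82 - 95) = (53 + (7/8 - sqrt(15 - 14 + 72)/24))/(-13) = -(53 + (7/8 - sqrt(73)/24))/13 = -(431/8 - sqrt(73)/24)/13 = -431/104 + sqrt(73)/312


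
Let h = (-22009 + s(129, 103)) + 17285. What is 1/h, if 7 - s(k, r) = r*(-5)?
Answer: -1/4202 ≈ -0.00023798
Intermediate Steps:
s(k, r) = 7 + 5*r (s(k, r) = 7 - r*(-5) = 7 - (-5)*r = 7 + 5*r)
h = -4202 (h = (-22009 + (7 + 5*103)) + 17285 = (-22009 + (7 + 515)) + 17285 = (-22009 + 522) + 17285 = -21487 + 17285 = -4202)
1/h = 1/(-4202) = -1/4202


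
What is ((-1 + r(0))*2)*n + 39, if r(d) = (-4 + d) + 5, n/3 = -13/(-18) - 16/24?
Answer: 39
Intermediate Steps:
n = ⅙ (n = 3*(-13/(-18) - 16/24) = 3*(-13*(-1/18) - 16*1/24) = 3*(13/18 - ⅔) = 3*(1/18) = ⅙ ≈ 0.16667)
r(d) = 1 + d
((-1 + r(0))*2)*n + 39 = ((-1 + (1 + 0))*2)*(⅙) + 39 = ((-1 + 1)*2)*(⅙) + 39 = (0*2)*(⅙) + 39 = 0*(⅙) + 39 = 0 + 39 = 39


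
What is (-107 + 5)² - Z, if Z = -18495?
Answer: 28899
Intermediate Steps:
(-107 + 5)² - Z = (-107 + 5)² - 1*(-18495) = (-102)² + 18495 = 10404 + 18495 = 28899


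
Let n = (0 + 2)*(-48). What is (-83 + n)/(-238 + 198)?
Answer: 179/40 ≈ 4.4750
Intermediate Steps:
n = -96 (n = 2*(-48) = -96)
(-83 + n)/(-238 + 198) = (-83 - 96)/(-238 + 198) = -179/(-40) = -179*(-1/40) = 179/40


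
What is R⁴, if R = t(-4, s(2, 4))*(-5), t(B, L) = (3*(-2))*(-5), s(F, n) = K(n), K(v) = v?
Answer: 506250000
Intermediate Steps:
s(F, n) = n
t(B, L) = 30 (t(B, L) = -6*(-5) = 30)
R = -150 (R = 30*(-5) = -150)
R⁴ = (-150)⁴ = 506250000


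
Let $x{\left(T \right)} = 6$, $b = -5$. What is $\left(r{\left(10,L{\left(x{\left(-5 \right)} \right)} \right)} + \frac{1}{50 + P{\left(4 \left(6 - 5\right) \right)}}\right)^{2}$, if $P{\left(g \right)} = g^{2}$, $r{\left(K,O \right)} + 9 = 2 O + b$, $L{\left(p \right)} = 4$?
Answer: $\frac{156025}{4356} \approx 35.818$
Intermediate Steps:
$r{\left(K,O \right)} = -14 + 2 O$ ($r{\left(K,O \right)} = -9 + \left(2 O - 5\right) = -9 + \left(-5 + 2 O\right) = -14 + 2 O$)
$\left(r{\left(10,L{\left(x{\left(-5 \right)} \right)} \right)} + \frac{1}{50 + P{\left(4 \left(6 - 5\right) \right)}}\right)^{2} = \left(\left(-14 + 2 \cdot 4\right) + \frac{1}{50 + \left(4 \left(6 - 5\right)\right)^{2}}\right)^{2} = \left(\left(-14 + 8\right) + \frac{1}{50 + \left(4 \cdot 1\right)^{2}}\right)^{2} = \left(-6 + \frac{1}{50 + 4^{2}}\right)^{2} = \left(-6 + \frac{1}{50 + 16}\right)^{2} = \left(-6 + \frac{1}{66}\right)^{2} = \left(- \frac{395}{66}\right)^{2} = \frac{156025}{4356}$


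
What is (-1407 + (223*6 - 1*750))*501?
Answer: -410319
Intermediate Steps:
(-1407 + (223*6 - 1*750))*501 = (-1407 + (1338 - 750))*501 = (-1407 + 588)*501 = -819*501 = -410319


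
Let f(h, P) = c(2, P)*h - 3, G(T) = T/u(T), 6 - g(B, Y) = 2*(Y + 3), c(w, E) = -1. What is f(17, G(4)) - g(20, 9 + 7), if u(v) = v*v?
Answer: 12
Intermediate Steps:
g(B, Y) = -2*Y (g(B, Y) = 6 - 2*(Y + 3) = 6 - 2*(3 + Y) = 6 - (6 + 2*Y) = 6 + (-6 - 2*Y) = -2*Y)
u(v) = v²
G(T) = 1/T (G(T) = T/(T²) = T/T² = 1/T)
f(h, P) = -3 - h (f(h, P) = -h - 3 = -3 - h)
f(17, G(4)) - g(20, 9 + 7) = (-3 - 1*17) - (-2)*(9 + 7) = (-3 - 17) - (-2)*16 = -20 - 1*(-32) = -20 + 32 = 12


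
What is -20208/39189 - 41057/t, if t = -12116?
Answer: 454714215/158271308 ≈ 2.8730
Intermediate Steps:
-20208/39189 - 41057/t = -20208/39189 - 41057/(-12116) = -20208*1/39189 - 41057*(-1/12116) = -6736/13063 + 41057/12116 = 454714215/158271308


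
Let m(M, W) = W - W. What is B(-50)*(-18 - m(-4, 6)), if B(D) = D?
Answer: 900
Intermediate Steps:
m(M, W) = 0
B(-50)*(-18 - m(-4, 6)) = -50*(-18 - 1*0) = -50*(-18 + 0) = -50*(-18) = 900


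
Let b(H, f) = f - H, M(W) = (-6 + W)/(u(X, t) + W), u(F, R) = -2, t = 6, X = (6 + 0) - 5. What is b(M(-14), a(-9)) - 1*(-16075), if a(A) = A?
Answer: 64259/4 ≈ 16065.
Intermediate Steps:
X = 1 (X = 6 - 5 = 1)
M(W) = (-6 + W)/(-2 + W)
b(M(-14), a(-9)) - 1*(-16075) = (-9 - (-6 - 14)/(-2 - 14)) - 1*(-16075) = (-9 - (-20)/(-16)) + 16075 = (-9 - (-1)*(-20)/16) + 16075 = (-9 - 1*5/4) + 16075 = (-9 - 5/4) + 16075 = -41/4 + 16075 = 64259/4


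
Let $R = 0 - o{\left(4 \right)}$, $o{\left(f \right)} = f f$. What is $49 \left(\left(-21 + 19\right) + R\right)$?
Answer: $-882$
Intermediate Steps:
$o{\left(f \right)} = f^{2}$
$R = -16$ ($R = 0 - 4^{2} = 0 - 16 = -16$)
$49 \left(\left(-21 + 19\right) + R\right) = 49 \left(\left(-21 + 19\right) - 16\right) = 49 \left(-2 - 16\right) = 49 \left(-18\right) = -882$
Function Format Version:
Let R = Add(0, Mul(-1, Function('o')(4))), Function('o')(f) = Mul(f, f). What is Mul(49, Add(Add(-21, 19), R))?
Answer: -882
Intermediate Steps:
Function('o')(f) = Pow(f, 2)
R = -16 (R = Add(0, Mul(-1, Pow(4, 2))) = Add(0, Mul(-1, 16)) = Add(0, -16) = -16)
Mul(49, Add(Add(-21, 19), R)) = Mul(49, Add(Add(-21, 19), -16)) = Mul(49, Add(-2, -16)) = Mul(49, -18) = -882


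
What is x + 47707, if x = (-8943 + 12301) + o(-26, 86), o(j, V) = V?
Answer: 51151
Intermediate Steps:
x = 3444 (x = (-8943 + 12301) + 86 = 3358 + 86 = 3444)
x + 47707 = 3444 + 47707 = 51151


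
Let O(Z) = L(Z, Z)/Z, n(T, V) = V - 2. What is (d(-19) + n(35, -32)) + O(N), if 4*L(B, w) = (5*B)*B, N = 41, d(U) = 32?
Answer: 197/4 ≈ 49.250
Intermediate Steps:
L(B, w) = 5*B²/4 (L(B, w) = ((5*B)*B)/4 = (5*B²)/4 = 5*B²/4)
n(T, V) = -2 + V
O(Z) = 5*Z/4 (O(Z) = (5*Z²/4)/Z = 5*Z/4)
(d(-19) + n(35, -32)) + O(N) = (32 + (-2 - 32)) + (5/4)*41 = (32 - 34) + 205/4 = -2 + 205/4 = 197/4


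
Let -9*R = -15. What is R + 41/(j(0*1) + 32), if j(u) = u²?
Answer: 283/96 ≈ 2.9479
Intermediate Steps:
R = 5/3 (R = -⅑*(-15) = 5/3 ≈ 1.6667)
R + 41/(j(0*1) + 32) = 5/3 + 41/((0*1)² + 32) = 5/3 + 41/(0² + 32) = 5/3 + 41/(0 + 32) = 5/3 + 41/32 = 283/96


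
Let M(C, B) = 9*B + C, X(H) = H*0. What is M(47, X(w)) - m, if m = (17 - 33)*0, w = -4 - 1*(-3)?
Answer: 47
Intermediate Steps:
w = -1 (w = -4 + 3 = -1)
X(H) = 0
m = 0 (m = -16*0 = 0)
M(C, B) = C + 9*B
M(47, X(w)) - m = (47 + 9*0) - 1*0 = (47 + 0) + 0 = 47 + 0 = 47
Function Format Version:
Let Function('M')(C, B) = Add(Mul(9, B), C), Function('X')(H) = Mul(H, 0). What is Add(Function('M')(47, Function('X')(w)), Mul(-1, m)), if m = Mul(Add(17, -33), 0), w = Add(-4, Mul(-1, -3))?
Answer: 47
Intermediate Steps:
w = -1 (w = Add(-4, 3) = -1)
Function('X')(H) = 0
m = 0 (m = Mul(-16, 0) = 0)
Function('M')(C, B) = Add(C, Mul(9, B))
Add(Function('M')(47, Function('X')(w)), Mul(-1, m)) = Add(Add(47, Mul(9, 0)), Mul(-1, 0)) = Add(Add(47, 0), 0) = Add(47, 0) = 47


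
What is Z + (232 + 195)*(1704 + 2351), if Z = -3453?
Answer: 1728032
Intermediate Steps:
Z + (232 + 195)*(1704 + 2351) = -3453 + (232 + 195)*(1704 + 2351) = -3453 + 427*4055 = -3453 + 1731485 = 1728032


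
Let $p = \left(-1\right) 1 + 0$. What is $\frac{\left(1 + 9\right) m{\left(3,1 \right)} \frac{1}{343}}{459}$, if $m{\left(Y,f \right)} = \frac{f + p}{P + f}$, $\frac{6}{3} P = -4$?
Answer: $0$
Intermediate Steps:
$P = -2$ ($P = \frac{1}{2} \left(-4\right) = -2$)
$p = -1$ ($p = -1 + 0 = -1$)
$m{\left(Y,f \right)} = \frac{-1 + f}{-2 + f}$ ($m{\left(Y,f \right)} = \frac{f - 1}{-2 + f} = \frac{-1 + f}{-2 + f}$)
$\frac{\left(1 + 9\right) m{\left(3,1 \right)} \frac{1}{343}}{459} = \frac{\left(1 + 9\right) \frac{-1 + 1}{-2 + 1} \cdot \frac{1}{343}}{459} = 10 \frac{1}{-1} \cdot 0 \cdot \frac{1}{343} \cdot \frac{1}{459} = 10 \left(\left(-1\right) 0\right) \frac{1}{343} \cdot \frac{1}{459} = 10 \cdot 0 \cdot \frac{1}{343} \cdot \frac{1}{459} = 0 \cdot \frac{1}{343} \cdot \frac{1}{459} = 0 \cdot \frac{1}{459} = 0$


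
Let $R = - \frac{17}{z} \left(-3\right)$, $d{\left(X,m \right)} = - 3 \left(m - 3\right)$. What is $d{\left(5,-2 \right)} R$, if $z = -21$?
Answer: $- \frac{255}{7} \approx -36.429$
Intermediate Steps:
$d{\left(X,m \right)} = 9 - 3 m$ ($d{\left(X,m \right)} = - 3 \left(-3 + m\right) = 9 - 3 m$)
$R = - \frac{17}{7}$ ($R = - \frac{17}{-21} \left(-3\right) = \left(-17\right) \left(- \frac{1}{21}\right) \left(-3\right) = \frac{17}{21} \left(-3\right) = - \frac{17}{7} \approx -2.4286$)
$d{\left(5,-2 \right)} R = \left(9 - -6\right) \left(- \frac{17}{7}\right) = \left(9 + 6\right) \left(- \frac{17}{7}\right) = 15 \left(- \frac{17}{7}\right) = - \frac{255}{7}$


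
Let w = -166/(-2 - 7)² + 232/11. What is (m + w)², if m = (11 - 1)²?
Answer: 11249996356/793881 ≈ 14171.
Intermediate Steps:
m = 100 (m = 10² = 100)
w = 16966/891 (w = -166/((-9)²) + 232*(1/11) = -166/81 + 232/11 = 16966/891 ≈ 19.042)
(m + w)² = (100 + 16966/891)² = (106066/891)² = 11249996356/793881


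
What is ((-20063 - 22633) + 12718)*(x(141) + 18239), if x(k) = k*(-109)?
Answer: -86036860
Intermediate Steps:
x(k) = -109*k
((-20063 - 22633) + 12718)*(x(141) + 18239) = ((-20063 - 22633) + 12718)*(-109*141 + 18239) = (-42696 + 12718)*(-15369 + 18239) = -29978*2870 = -86036860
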